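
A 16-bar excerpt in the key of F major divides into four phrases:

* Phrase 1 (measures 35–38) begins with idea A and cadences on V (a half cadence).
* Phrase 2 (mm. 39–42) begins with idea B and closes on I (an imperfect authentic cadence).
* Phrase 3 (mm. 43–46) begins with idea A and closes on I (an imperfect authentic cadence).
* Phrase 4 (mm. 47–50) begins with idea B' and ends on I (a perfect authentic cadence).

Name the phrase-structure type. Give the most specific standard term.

parallel double period

Four phrases in two halves: the first half (mm. 35–42) ends with an imperfect authentic cadence, the second (mm. 43–50) with a perfect authentic cadence — a large antecedent–consequent pair, i.e. a double period.
Phrase 3 begins with the same material as phrase 1, making it parallel.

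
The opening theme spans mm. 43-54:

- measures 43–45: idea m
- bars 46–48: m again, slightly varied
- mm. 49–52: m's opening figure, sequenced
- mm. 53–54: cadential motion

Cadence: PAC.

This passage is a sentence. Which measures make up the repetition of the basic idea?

measures 46–48

The presentation of a sentence is the basic idea (measures 43-45) plus its repetition (mm. 46-48); the repetition of the basic idea is therefore bars 46–48.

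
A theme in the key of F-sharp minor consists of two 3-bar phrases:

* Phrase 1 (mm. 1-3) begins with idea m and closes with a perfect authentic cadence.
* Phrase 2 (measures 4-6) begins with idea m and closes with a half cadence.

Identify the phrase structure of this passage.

The second phrase closes with a half cadence, which is not stronger than the first phrase's perfect authentic cadence; without a weak→strong cadential pair there is no antecedent–consequent relationship, so this is a phrase group rather than a period.

phrase group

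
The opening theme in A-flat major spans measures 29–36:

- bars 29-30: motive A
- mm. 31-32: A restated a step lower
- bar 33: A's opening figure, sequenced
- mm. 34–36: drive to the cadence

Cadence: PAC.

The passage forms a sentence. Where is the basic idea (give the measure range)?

The presentation of a sentence is the basic idea (bars 29–30) plus its repetition (measures 31–32); the basic idea is therefore mm. 29–30.

measures 29–30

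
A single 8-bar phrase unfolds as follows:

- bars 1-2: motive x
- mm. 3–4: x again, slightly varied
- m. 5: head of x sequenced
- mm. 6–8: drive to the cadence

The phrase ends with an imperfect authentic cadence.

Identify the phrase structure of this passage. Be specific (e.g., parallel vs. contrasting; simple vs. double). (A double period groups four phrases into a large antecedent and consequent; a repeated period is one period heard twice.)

sentence

Basic idea (measures 1–2) + its repetition (bars 3-4) form the presentation; fragmentation and cadence (measures 5–8) form the continuation — the 8-bar whole is a sentence.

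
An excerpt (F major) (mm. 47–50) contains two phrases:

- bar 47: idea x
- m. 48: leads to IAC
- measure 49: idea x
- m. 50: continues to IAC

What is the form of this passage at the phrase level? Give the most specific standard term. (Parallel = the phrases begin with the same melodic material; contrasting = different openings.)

repeated phrase

Both phrases have the same opening (x) and the same cadence (imperfect authentic cadence): the second is a restatement, not a consequent, so this is a repeated phrase rather than a period.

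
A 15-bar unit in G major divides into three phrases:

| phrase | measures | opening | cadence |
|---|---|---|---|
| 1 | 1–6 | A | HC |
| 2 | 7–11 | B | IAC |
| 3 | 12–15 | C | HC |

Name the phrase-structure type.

The final phrase closes with a half cadence, which is not stronger than the preceding imperfect authentic cadence; the 3 phrases lack an overall antecedent–consequent design and so form a phrase group.

phrase group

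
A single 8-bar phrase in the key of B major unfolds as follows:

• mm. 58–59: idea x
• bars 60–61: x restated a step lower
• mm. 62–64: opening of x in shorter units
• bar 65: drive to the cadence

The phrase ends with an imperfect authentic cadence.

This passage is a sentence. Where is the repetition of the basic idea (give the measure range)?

measures 60–61

The presentation of a sentence is the basic idea (measures 58-59) plus its repetition (mm. 60–61); the repetition of the basic idea is therefore bars 60-61.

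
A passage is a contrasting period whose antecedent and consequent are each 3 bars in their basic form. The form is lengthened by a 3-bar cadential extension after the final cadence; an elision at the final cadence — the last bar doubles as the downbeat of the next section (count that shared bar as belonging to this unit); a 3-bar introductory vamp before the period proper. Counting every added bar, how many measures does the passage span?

12 measures

Basic contrasting period: 3 + 3 = 6 bars.
6 (basic form) + 3 (cadential extension) + 3 (introduction) = 12.
The elision shares a bar with the next section but does not change this unit's count.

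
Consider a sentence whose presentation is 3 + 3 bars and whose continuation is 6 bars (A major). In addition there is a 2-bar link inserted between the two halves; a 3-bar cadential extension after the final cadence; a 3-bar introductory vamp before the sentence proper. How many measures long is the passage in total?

Basic sentence: 3 + 3 + 6 = 12 bars.
12 (basic form) + 2 (link) + 3 (cadential extension) + 3 (introduction) = 20.

20 measures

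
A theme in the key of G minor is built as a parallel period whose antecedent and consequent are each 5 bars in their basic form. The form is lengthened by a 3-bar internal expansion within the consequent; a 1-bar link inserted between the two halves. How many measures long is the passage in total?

14 measures

Basic parallel period: 5 + 5 = 10 bars.
10 (basic form) + 3 (internal expansion) + 1 (link) = 14.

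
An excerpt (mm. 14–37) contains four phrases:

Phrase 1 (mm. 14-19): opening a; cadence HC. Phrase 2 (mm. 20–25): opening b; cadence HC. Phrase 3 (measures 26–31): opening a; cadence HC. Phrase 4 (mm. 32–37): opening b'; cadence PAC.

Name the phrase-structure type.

Four phrases in two halves: the first half (measures 14–25) ends with a half cadence, the second (mm. 26–37) with a perfect authentic cadence — a large antecedent–consequent pair, i.e. a double period.
Phrase 3 begins with the same material as phrase 1, making it parallel.

parallel double period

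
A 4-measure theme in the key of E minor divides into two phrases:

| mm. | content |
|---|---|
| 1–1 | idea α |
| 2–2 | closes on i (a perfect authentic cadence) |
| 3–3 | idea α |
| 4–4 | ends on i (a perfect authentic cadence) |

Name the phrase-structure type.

Both phrases have the same opening (α) and the same cadence (perfect authentic cadence): the second is a restatement, not a consequent, so this is a repeated phrase rather than a period.

repeated phrase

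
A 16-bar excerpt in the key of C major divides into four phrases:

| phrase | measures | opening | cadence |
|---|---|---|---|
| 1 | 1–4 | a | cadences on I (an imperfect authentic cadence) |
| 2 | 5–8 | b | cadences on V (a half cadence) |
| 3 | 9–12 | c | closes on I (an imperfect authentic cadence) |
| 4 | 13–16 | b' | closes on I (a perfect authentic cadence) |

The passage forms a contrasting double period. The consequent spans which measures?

measures 9–16

In a double period the four phrases pair into a large antecedent (phrases 1–2, ending half cadence) and a large consequent (phrases 3–4, ending perfect authentic cadence). The consequent spans bars 9-16.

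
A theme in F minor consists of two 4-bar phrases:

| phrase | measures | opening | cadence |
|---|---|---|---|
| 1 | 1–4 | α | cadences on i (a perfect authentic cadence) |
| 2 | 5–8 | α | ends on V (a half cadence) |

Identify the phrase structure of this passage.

phrase group

The second phrase closes with a half cadence, which is not stronger than the first phrase's perfect authentic cadence; without a weak→strong cadential pair there is no antecedent–consequent relationship, so this is a phrase group rather than a period.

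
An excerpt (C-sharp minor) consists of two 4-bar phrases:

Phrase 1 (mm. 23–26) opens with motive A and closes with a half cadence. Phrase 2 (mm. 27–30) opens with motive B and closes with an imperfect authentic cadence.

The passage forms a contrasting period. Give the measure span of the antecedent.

The antecedent is the phrase ending with the weaker cadence (half cadence, phrase 1) and the consequent the one ending more conclusively (imperfect authentic cadence, phrase 2); the antecedent is mm. 23–26.

measures 23–26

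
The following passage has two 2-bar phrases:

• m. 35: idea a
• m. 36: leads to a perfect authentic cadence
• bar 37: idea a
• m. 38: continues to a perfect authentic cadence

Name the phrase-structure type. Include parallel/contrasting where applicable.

repeated phrase

Both phrases have the same opening (a) and the same cadence (perfect authentic cadence): the second is a restatement, not a consequent, so this is a repeated phrase rather than a period.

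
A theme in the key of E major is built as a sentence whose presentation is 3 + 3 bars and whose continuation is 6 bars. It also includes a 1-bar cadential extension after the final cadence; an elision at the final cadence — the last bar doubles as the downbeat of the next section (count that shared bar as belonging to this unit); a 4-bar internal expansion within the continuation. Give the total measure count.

17 measures

Basic sentence: 3 + 3 + 6 = 12 bars.
12 (basic form) + 1 (cadential extension) + 4 (internal expansion) = 17.
The elision shares a bar with the next section but does not change this unit's count.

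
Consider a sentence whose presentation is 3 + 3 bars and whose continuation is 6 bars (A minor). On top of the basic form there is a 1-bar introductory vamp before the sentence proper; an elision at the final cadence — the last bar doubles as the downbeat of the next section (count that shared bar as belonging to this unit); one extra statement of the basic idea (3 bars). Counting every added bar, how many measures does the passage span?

Basic sentence: 3 + 3 + 6 = 12 bars.
12 (basic form) + 1 (introduction) + 3 (extra statement) = 16.
The elision shares a bar with the next section but does not change this unit's count.

16 measures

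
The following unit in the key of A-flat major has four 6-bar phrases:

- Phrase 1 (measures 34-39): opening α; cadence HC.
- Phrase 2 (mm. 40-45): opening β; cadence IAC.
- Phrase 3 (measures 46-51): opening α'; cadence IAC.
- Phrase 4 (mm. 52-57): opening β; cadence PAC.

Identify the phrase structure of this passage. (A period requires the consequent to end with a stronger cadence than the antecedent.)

parallel double period

Four phrases in two halves: the first half (measures 34-45) ends with an imperfect authentic cadence, the second (mm. 46–57) with a perfect authentic cadence — a large antecedent–consequent pair, i.e. a double period.
Phrase 3 begins with the same material as phrase 1, making it parallel.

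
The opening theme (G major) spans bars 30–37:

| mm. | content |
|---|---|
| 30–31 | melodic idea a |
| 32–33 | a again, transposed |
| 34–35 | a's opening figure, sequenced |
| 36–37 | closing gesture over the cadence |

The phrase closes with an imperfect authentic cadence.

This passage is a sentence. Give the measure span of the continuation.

After the presentation (bars 30–33), the continuation covers the fragmentation through the cadence: measures 34–37.

measures 34–37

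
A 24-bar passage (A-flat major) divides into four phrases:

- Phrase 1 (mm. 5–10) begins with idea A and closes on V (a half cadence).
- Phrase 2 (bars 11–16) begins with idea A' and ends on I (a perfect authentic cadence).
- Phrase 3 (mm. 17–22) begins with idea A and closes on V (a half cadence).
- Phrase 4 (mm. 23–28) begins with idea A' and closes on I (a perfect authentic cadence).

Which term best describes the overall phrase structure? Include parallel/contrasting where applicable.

repeated period

The cadence pattern HC–PAC–HC–PAC is weak–strong twice, and phrases 3–4 restate phrases 1–2: a period heard twice, not a double period (which would end weakly at phrase 2).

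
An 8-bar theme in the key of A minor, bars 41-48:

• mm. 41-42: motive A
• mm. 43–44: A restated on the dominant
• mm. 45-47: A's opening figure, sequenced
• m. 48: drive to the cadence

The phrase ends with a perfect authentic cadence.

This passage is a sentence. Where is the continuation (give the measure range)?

After the presentation (mm. 41–44), the continuation covers the fragmentation through the cadence: measures 45-48.

measures 45–48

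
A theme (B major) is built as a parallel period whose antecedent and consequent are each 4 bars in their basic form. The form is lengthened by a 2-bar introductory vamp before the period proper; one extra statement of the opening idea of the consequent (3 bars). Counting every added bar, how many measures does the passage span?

Basic parallel period: 4 + 4 = 8 bars.
8 (basic form) + 2 (introduction) + 3 (extra statement) = 13.

13 measures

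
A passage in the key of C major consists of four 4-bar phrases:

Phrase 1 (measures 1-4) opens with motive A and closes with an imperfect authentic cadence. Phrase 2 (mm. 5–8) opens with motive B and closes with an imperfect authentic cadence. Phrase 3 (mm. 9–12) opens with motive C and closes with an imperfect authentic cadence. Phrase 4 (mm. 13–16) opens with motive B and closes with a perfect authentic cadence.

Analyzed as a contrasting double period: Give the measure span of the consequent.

measures 9–16

In a double period the four phrases pair into a large antecedent (phrases 1–2, ending imperfect authentic cadence) and a large consequent (phrases 3–4, ending perfect authentic cadence). The consequent spans mm. 9–16.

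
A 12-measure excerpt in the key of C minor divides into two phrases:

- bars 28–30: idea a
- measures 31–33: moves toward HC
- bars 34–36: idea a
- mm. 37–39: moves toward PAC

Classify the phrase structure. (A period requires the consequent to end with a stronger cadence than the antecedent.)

Phrase 1 ends with a half cadence (weaker) and phrase 2 with a perfect authentic cadence (stronger): antecedent + consequent = a period.
The two phrases open with the same material (a / a), so the period is parallel.

parallel period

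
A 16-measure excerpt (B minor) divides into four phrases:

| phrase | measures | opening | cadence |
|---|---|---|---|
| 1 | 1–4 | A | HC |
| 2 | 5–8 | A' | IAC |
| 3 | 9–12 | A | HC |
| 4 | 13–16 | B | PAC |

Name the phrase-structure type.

Four phrases in two halves: the first half (mm. 1–8) ends with an imperfect authentic cadence, the second (mm. 9–16) with a perfect authentic cadence — a large antecedent–consequent pair, i.e. a double period.
Phrase 3 begins with the same material as phrase 1, making it parallel.

parallel double period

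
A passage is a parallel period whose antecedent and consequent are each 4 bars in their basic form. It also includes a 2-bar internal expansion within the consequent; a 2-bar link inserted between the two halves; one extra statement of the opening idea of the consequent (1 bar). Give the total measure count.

13 measures

Basic parallel period: 4 + 4 = 8 bars.
8 (basic form) + 2 (internal expansion) + 2 (link) + 1 (extra statement) = 13.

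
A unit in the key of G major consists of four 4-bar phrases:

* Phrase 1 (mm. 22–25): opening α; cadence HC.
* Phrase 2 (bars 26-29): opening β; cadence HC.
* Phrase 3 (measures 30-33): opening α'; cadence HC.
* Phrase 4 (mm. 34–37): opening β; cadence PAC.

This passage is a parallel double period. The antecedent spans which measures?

measures 22–29

In a double period the four phrases pair into a large antecedent (phrases 1–2, ending half cadence) and a large consequent (phrases 3–4, ending perfect authentic cadence). The antecedent spans mm. 22–29.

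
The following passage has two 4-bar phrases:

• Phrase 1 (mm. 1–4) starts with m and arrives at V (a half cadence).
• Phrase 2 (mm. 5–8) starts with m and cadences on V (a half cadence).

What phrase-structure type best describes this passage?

repeated phrase

Both phrases have the same opening (m) and the same cadence (half cadence): the second is a restatement, not a consequent, so this is a repeated phrase rather than a period.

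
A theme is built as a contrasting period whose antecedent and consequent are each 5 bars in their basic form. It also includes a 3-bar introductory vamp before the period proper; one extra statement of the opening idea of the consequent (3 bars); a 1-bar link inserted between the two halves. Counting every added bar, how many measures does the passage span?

Basic contrasting period: 5 + 5 = 10 bars.
10 (basic form) + 3 (introduction) + 3 (extra statement) + 1 (link) = 17.

17 measures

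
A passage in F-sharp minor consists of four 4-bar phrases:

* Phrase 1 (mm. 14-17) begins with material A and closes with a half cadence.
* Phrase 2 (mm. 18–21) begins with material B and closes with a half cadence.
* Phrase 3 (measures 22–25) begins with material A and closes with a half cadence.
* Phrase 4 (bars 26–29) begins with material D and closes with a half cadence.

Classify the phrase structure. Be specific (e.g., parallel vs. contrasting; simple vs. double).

phrase group

Phrase 4 ends with a half cadence, no stronger than phrase 2's half cadence, so the four phrases do not form a double period; nor do phrases 3–4 duplicate 1–2, so it is not a repeated period. With no phrase reaching a conclusive cadence, the passage is a phrase group.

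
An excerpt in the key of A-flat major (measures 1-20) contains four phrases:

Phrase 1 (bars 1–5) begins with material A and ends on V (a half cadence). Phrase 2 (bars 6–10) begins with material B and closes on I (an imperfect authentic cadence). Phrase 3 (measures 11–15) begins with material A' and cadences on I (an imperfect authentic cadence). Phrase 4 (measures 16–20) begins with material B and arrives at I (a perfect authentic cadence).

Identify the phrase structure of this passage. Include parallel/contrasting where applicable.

Four phrases in two halves: the first half (bars 1–10) ends with an imperfect authentic cadence, the second (mm. 11-20) with a perfect authentic cadence — a large antecedent–consequent pair, i.e. a double period.
Phrase 3 begins with the same material as phrase 1, making it parallel.

parallel double period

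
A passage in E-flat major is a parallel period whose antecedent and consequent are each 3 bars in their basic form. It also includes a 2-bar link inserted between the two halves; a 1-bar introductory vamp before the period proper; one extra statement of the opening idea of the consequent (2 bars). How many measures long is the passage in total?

Basic parallel period: 3 + 3 = 6 bars.
6 (basic form) + 2 (link) + 1 (introduction) + 2 (extra statement) = 11.

11 measures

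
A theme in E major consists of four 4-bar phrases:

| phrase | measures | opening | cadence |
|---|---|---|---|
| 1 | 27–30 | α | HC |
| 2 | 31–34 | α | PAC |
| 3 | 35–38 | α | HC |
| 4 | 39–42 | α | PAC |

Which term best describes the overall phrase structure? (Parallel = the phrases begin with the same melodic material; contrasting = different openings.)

repeated period

The cadence pattern HC–PAC–HC–PAC is weak–strong twice, and phrases 3–4 restate phrases 1–2: a period heard twice, not a double period (which would end weakly at phrase 2).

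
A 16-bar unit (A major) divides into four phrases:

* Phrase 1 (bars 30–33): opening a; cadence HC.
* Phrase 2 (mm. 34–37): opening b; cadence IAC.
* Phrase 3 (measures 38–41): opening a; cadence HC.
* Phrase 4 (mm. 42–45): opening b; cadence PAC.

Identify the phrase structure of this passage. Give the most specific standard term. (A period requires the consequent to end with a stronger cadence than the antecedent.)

Four phrases in two halves: the first half (mm. 30–37) ends with an imperfect authentic cadence, the second (mm. 38–45) with a perfect authentic cadence — a large antecedent–consequent pair, i.e. a double period.
Phrase 3 begins with the same material as phrase 1, making it parallel.

parallel double period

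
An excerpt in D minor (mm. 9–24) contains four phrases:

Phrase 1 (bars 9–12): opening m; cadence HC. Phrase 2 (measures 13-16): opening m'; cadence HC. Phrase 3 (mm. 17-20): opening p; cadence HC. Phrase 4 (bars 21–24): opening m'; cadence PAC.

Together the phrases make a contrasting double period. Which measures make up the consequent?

measures 17–24

In a double period the first pair of phrases (ending half cadence) is the large antecedent and the second pair (ending perfect authentic cadence) is the large consequent; the consequent is measures 17–24.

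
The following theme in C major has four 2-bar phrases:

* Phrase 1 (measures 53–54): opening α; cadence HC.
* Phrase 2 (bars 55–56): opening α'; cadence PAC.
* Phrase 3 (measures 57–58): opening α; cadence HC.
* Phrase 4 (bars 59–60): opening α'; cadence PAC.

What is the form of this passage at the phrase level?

The cadence pattern HC–PAC–HC–PAC is weak–strong twice, and phrases 3–4 restate phrases 1–2: a period heard twice, not a double period (which would end weakly at phrase 2).

repeated period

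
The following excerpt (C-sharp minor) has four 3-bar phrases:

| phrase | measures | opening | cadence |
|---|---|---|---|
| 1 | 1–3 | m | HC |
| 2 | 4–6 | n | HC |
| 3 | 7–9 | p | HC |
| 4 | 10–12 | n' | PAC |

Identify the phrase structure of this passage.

Four phrases in two halves: the first half (bars 1–6) ends with a half cadence, the second (bars 7-12) with a perfect authentic cadence — a large antecedent–consequent pair, i.e. a double period.
Phrase 3 begins with different material from phrase 1, making it contrasting.

contrasting double period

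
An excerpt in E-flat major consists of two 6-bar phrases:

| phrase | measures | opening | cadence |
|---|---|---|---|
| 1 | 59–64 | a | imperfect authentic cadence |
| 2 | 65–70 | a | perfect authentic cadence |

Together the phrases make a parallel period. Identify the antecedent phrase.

The phrase ending with the weaker cadence (imperfect authentic cadence) is the antecedent; the one ending more conclusively (perfect authentic cadence) is the consequent. The antecedent is phrase 1.

phrase 1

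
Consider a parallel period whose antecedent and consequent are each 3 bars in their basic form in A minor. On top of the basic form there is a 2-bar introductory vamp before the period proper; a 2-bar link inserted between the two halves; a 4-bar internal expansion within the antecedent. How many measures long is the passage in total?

14 measures

Basic parallel period: 3 + 3 = 6 bars.
6 (basic form) + 2 (introduction) + 2 (link) + 4 (internal expansion) = 14.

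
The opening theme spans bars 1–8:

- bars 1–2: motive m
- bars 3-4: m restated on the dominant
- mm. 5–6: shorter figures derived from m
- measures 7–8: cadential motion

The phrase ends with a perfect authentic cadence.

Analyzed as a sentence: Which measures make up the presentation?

measures 1–4

The presentation of a sentence is the basic idea (mm. 1-2) plus its repetition (mm. 3–4); the presentation is therefore bars 1–4.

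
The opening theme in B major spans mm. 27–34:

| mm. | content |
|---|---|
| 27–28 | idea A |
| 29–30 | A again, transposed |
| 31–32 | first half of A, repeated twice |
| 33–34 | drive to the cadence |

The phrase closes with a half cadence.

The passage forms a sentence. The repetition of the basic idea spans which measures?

measures 29–30

The presentation of a sentence is the basic idea (mm. 27–28) plus its repetition (bars 29–30); the repetition of the basic idea is therefore mm. 29-30.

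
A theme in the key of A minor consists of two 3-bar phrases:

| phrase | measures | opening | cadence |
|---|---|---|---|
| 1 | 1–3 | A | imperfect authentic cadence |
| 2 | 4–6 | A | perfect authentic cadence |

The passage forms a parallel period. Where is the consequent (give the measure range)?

measures 4–6

The antecedent is the phrase ending with the weaker cadence (imperfect authentic cadence, phrase 1) and the consequent the one ending more conclusively (perfect authentic cadence, phrase 2); the consequent is measures 4-6.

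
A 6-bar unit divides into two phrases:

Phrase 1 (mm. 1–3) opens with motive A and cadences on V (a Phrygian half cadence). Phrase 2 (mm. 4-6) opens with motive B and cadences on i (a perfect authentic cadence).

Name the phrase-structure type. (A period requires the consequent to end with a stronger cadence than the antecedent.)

Phrase 1 ends with a Phrygian half cadence (weaker) and phrase 2 with a perfect authentic cadence (stronger): antecedent + consequent = a period.
The two phrases open with different material (A / B), so the period is contrasting.

contrasting period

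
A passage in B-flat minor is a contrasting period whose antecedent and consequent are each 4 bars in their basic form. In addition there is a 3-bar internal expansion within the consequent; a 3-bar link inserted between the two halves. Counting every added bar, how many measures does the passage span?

14 measures

Basic contrasting period: 4 + 4 = 8 bars.
8 (basic form) + 3 (internal expansion) + 3 (link) = 14.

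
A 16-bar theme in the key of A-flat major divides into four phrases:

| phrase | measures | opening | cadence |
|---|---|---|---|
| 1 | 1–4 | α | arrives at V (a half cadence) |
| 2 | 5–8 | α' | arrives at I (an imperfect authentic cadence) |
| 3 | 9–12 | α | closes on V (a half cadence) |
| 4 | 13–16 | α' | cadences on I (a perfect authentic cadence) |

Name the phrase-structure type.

Four phrases in two halves: the first half (measures 1–8) ends with an imperfect authentic cadence, the second (measures 9-16) with a perfect authentic cadence — a large antecedent–consequent pair, i.e. a double period.
Phrase 3 begins with the same material as phrase 1, making it parallel.

parallel double period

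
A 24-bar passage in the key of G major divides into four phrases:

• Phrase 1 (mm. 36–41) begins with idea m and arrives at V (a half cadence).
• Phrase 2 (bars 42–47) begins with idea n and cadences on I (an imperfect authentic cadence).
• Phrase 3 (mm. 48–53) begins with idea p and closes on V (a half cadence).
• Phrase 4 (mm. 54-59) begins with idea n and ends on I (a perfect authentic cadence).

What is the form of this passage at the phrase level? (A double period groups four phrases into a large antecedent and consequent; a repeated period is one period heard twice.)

contrasting double period

Four phrases in two halves: the first half (measures 36–47) ends with an imperfect authentic cadence, the second (mm. 48-59) with a perfect authentic cadence — a large antecedent–consequent pair, i.e. a double period.
Phrase 3 begins with different material from phrase 1, making it contrasting.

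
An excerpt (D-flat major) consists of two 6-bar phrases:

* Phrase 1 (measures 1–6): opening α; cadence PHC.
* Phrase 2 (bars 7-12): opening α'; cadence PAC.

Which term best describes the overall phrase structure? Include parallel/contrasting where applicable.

parallel period

Phrase 1 ends with a Phrygian half cadence (weaker) and phrase 2 with a perfect authentic cadence (stronger): antecedent + consequent = a period.
The two phrases open with the same material (α / α'), so the period is parallel.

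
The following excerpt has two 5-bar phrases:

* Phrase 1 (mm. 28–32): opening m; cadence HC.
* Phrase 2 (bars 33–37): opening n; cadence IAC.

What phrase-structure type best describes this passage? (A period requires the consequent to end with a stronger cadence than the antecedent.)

contrasting period

Phrase 1 ends with a half cadence (weaker) and phrase 2 with an imperfect authentic cadence (stronger): antecedent + consequent = a period.
The two phrases open with different material (m / n), so the period is contrasting.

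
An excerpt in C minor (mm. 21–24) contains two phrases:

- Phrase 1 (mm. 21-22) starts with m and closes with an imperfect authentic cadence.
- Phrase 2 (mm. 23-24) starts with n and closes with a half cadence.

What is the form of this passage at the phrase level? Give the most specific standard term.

The second phrase closes with a half cadence, which is not stronger than the first phrase's imperfect authentic cadence; without a weak→strong cadential pair there is no antecedent–consequent relationship, so this is a phrase group rather than a period.

phrase group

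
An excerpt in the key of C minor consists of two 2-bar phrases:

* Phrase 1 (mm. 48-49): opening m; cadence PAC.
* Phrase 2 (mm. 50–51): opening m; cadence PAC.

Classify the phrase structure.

repeated phrase

Both phrases have the same opening (m) and the same cadence (perfect authentic cadence): the second is a restatement, not a consequent, so this is a repeated phrase rather than a period.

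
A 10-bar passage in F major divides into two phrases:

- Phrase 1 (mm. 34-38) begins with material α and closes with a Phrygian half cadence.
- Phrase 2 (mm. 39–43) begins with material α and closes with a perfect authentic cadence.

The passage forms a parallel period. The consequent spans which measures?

The antecedent is the phrase ending with the weaker cadence (Phrygian half cadence, phrase 1) and the consequent the one ending more conclusively (perfect authentic cadence, phrase 2); the consequent is bars 39-43.

measures 39–43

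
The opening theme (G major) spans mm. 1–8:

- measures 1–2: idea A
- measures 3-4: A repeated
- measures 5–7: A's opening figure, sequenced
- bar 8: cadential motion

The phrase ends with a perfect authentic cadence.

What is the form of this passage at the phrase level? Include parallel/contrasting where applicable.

sentence

Basic idea (bars 1-2) + its repetition (bars 3–4) form the presentation; fragmentation and cadence (measures 5-8) form the continuation — the 8-bar whole is a sentence.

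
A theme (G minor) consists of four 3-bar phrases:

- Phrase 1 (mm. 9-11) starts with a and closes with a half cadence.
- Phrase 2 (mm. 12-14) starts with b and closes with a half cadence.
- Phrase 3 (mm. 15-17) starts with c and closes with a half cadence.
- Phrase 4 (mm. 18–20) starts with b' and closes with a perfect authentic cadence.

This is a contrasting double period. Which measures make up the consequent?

measures 15–20

In a double period the first pair of phrases (ending half cadence) is the large antecedent and the second pair (ending perfect authentic cadence) is the large consequent; the consequent is measures 15–20.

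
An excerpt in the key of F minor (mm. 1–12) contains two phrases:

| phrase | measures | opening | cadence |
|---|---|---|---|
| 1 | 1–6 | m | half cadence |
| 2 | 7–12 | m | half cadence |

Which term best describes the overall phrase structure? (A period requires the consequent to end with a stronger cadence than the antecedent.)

repeated phrase

Both phrases have the same opening (m) and the same cadence (half cadence): the second is a restatement, not a consequent, so this is a repeated phrase rather than a period.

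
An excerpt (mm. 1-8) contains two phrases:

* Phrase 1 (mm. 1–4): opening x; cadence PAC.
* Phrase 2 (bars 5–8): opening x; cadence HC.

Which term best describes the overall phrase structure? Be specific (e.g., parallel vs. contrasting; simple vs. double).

The second phrase closes with a half cadence, which is not stronger than the first phrase's perfect authentic cadence; without a weak→strong cadential pair there is no antecedent–consequent relationship, so this is a phrase group rather than a period.

phrase group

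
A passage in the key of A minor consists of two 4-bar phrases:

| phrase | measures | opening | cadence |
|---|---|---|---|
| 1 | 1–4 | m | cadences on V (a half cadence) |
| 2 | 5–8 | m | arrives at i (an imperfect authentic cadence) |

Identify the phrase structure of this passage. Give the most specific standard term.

parallel period

Phrase 1 ends with a half cadence (weaker) and phrase 2 with an imperfect authentic cadence (stronger): antecedent + consequent = a period.
The two phrases open with the same material (m / m), so the period is parallel.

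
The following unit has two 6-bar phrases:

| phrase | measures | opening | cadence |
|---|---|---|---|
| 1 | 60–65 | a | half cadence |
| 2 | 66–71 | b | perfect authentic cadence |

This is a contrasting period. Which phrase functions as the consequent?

phrase 2

The phrase ending with the weaker cadence (half cadence) is the antecedent; the one ending more conclusively (perfect authentic cadence) is the consequent. The consequent is phrase 2.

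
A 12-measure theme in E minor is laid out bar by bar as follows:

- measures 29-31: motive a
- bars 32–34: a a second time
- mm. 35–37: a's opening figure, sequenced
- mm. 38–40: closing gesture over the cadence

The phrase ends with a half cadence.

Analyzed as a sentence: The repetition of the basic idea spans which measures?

measures 32–34

The presentation of a sentence is the basic idea (mm. 29–31) plus its repetition (mm. 32–34); the repetition of the basic idea is therefore bars 32-34.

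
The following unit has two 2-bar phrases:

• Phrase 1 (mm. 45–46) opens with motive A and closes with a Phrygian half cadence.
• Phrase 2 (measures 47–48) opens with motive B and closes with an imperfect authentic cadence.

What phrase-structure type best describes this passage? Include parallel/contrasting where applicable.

Phrase 1 ends with a Phrygian half cadence (weaker) and phrase 2 with an imperfect authentic cadence (stronger): antecedent + consequent = a period.
The two phrases open with different material (A / B), so the period is contrasting.

contrasting period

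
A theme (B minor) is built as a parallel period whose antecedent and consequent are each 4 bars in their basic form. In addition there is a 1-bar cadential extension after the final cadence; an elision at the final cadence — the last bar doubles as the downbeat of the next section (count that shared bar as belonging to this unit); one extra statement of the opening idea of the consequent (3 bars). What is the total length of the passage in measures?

Basic parallel period: 4 + 4 = 8 bars.
8 (basic form) + 1 (cadential extension) + 3 (extra statement) = 12.
The elision shares a bar with the next section but does not change this unit's count.

12 measures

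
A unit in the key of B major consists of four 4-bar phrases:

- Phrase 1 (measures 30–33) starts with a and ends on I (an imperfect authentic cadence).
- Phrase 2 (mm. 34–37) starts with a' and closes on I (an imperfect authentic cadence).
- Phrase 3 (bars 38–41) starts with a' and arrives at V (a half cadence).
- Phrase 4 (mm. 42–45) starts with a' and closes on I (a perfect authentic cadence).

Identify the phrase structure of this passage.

parallel double period

Four phrases in two halves: the first half (mm. 30–37) ends with an imperfect authentic cadence, the second (mm. 38–45) with a perfect authentic cadence — a large antecedent–consequent pair, i.e. a double period.
Phrase 3 begins with the same material as phrase 1, making it parallel.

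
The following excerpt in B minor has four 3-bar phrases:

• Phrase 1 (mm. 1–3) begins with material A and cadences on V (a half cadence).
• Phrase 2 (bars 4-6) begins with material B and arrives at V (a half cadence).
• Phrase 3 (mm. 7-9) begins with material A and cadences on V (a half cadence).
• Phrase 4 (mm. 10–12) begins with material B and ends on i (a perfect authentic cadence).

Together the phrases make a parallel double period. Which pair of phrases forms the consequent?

In a double period the first pair of phrases (ending half cadence) is the large antecedent and the second pair (ending perfect authentic cadence) is the large consequent; the consequent is phrases 3 and 4.

phrases 3 and 4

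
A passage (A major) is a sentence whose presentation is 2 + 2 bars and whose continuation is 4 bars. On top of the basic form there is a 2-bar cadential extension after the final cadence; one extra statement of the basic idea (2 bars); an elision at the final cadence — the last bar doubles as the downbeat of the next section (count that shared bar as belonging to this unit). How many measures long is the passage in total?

12 measures

Basic sentence: 2 + 2 + 4 = 8 bars.
8 (basic form) + 2 (cadential extension) + 2 (extra statement) = 12.
The elision shares a bar with the next section but does not change this unit's count.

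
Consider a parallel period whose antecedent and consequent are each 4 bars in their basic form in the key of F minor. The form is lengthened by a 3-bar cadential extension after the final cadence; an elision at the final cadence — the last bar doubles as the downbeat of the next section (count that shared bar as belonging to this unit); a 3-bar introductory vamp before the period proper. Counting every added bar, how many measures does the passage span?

Basic parallel period: 4 + 4 = 8 bars.
8 (basic form) + 3 (cadential extension) + 3 (introduction) = 14.
The elision shares a bar with the next section but does not change this unit's count.

14 measures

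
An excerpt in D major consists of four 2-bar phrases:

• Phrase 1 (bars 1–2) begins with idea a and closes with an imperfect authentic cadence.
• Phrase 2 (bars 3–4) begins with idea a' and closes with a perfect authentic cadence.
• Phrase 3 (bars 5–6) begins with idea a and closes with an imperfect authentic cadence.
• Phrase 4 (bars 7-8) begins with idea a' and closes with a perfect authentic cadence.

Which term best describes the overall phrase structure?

The cadence pattern IAC–PAC–IAC–PAC is weak–strong twice, and phrases 3–4 restate phrases 1–2: a period heard twice, not a double period (which would end weakly at phrase 2).

repeated period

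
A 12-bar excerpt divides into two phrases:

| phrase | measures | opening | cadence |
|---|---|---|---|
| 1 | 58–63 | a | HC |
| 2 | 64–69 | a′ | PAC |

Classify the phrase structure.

Phrase 1 ends with a half cadence (weaker) and phrase 2 with a perfect authentic cadence (stronger): antecedent + consequent = a period.
The two phrases open with the same material (a / a′), so the period is parallel.

parallel period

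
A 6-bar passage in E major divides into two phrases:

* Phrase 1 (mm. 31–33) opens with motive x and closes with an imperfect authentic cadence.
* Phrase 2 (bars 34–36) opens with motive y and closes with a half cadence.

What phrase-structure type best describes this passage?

phrase group

The second phrase closes with a half cadence, which is not stronger than the first phrase's imperfect authentic cadence; without a weak→strong cadential pair there is no antecedent–consequent relationship, so this is a phrase group rather than a period.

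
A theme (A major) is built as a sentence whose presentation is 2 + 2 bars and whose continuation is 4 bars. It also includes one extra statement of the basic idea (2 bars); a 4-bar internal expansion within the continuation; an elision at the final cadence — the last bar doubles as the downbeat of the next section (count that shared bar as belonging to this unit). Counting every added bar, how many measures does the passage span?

Basic sentence: 2 + 2 + 4 = 8 bars.
8 (basic form) + 2 (extra statement) + 4 (internal expansion) = 14.
The elision shares a bar with the next section but does not change this unit's count.

14 measures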